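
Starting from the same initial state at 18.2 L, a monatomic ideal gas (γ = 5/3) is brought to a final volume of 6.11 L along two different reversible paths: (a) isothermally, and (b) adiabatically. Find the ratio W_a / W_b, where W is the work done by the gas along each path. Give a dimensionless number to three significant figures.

W_a / W_b ≈ 0.680

Path (a) isothermal: W = P₁V₁ ln(V₂/V₁) → W_a/(P₁V₁) = -1.091.
Path (b) adiabatic: W = P₁V₁(1 − (V₁/V₂)^(γ−1))/(γ−1) → W_b/(P₁V₁) = -1.605.
W_a / W_b = -1.091 / -1.605 = 0.6799.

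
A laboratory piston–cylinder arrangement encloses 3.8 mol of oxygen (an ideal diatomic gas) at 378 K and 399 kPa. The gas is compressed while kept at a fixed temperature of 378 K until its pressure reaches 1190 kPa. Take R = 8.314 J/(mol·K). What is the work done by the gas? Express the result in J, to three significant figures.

Isothermal process: W = nRT ln(V₂/V₁) = nRT ln(P₁/P₂).
W = (3.8)(8.314)(378) × ln(399/1190)
  = 11942 × ln(0.3353) = 11942 × -1.093
W_by_gas = -13050 J.

W ≈ -13000 J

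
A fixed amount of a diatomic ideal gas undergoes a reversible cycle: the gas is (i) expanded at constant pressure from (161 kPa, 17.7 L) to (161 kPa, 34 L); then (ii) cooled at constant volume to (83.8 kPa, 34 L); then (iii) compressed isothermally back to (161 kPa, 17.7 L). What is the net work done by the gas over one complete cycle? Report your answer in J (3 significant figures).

Leg (i): W = PΔV = (161)(34 − 17.7) = 2624 J.
Leg (ii): W = 0.
Leg (iii): W = PᵢVᵢ ln(V_f/Vᵢ) = (2849) ln(17.7/34) = -1860 J.
W_net = 2624 − 1860 = 764.4 J.

W_net ≈ 764 J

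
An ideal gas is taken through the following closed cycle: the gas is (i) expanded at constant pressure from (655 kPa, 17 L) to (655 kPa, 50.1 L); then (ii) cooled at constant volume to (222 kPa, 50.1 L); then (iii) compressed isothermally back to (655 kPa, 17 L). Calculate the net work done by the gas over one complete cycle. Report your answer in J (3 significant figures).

Leg (i): W = PΔV = (655)(50.1 − 17) = 21680 J.
Leg (ii): W = 0.
Leg (iii): W = PᵢVᵢ ln(V_f/Vᵢ) = (11122) ln(17/50.1) = -12021 J.
W_net = 21680 − 12021 = 9660 J.

W_net ≈ 9660 J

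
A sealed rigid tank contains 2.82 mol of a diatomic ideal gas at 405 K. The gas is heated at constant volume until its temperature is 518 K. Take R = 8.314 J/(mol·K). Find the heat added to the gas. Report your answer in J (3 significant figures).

Constant volume ⇒ W = 0, so Q = ΔU = nCᵥΔT with Cᵥ = 5R/2 = 20.79 J/(mol·K).
ΔU = (2.82)(20.79)(518 − 405) = 6623 J.

Q ≈ 6620 J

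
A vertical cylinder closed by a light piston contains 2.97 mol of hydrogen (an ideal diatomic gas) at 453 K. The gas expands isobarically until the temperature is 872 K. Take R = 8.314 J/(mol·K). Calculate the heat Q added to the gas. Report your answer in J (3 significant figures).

Isobaric: W = nRΔT = (2.97)(8.314)(419) = 10346 J.
ΔU = nCᵥΔT with Cᵥ = 5R/2: ΔU = (2.97)(20.79)(419) = 25865 J.
Q = ΔU + W = 25865 + 10346 = 36212 J.

Q ≈ 36200 J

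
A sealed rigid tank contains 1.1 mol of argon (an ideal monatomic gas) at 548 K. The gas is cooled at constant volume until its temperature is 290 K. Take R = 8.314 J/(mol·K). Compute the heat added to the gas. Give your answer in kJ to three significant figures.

Q ≈ -3.54 kJ

Constant volume ⇒ W = 0, so Q = ΔU = nCᵥΔT with Cᵥ = 3R/2 = 12.47 J/(mol·K).
ΔU = (1.1)(12.47)(290 − 548) = -3539 J.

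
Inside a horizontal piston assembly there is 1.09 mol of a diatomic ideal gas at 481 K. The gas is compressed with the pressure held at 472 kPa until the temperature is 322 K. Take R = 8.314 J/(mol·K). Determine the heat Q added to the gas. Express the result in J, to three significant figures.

Isobaric: W = nRΔT = (1.09)(8.314)(-159) = -1441 J.
ΔU = nCᵥΔT with Cᵥ = 5R/2: ΔU = (1.09)(20.79)(-159) = -3602 J.
Q = ΔU + W = -3602 − 1441 = -5043 J.

Q ≈ -5040 J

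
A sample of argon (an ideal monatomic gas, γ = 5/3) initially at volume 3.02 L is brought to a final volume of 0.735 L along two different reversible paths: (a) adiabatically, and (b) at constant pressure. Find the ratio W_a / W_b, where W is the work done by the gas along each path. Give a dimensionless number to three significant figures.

W_a / W_b ≈ 3.10

Path (a) adiabatic: W = P₁V₁(1 − (V₁/V₂)^(γ−1))/(γ−1) → W_a/(P₁V₁) = -2.348.
Path (b) isobaric: W = P₁(V₂ − V₁) → W_b/(P₁V₁) = -0.7566.
W_a / W_b = -2.348 / -0.7566 = 3.103.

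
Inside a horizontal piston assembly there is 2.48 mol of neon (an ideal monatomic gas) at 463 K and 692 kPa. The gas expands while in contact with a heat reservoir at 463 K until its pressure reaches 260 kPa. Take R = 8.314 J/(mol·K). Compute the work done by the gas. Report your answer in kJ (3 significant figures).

Isothermal process: W = nRT ln(V₂/V₁) = nRT ln(P₁/P₂).
W = (2.48)(8.314)(463) × ln(692/260)
  = 9546 × ln(2.662) = 9546 × 0.9789
W_by_gas = 9345 J.

W ≈ 9.35 kJ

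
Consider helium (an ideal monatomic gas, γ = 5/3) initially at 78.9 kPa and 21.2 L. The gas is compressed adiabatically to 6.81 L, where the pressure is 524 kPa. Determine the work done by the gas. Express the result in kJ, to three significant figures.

Adiabatic: W = (P₁V₁ − P₂V₂)/(γ − 1) with γ = 5/3.
P₁V₁ = 1673 J, P₂V₂ = 3568 J.
W = (1673 − 3568) / 0.6667 = -2844 J.

W ≈ -2.84 kJ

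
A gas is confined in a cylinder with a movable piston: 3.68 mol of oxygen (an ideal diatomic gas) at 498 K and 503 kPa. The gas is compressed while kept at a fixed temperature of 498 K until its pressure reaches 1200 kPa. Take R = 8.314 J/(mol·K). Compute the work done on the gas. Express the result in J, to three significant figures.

Isothermal process: W = nRT ln(V₂/V₁) = nRT ln(P₁/P₂).
W = (3.68)(8.314)(498) × ln(503/1200)
  = 15237 × ln(0.4192) = 15237 × -0.8695
W_by_gas = -13248 J; work on gas = −W_by = 13248 J.

W ≈ 13200 J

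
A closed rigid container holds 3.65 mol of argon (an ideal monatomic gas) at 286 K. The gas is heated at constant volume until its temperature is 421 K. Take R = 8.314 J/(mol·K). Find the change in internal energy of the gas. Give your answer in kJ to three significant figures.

ΔU ≈ 6.15 kJ

Constant volume ⇒ W = 0, so Q = ΔU = nCᵥΔT with Cᵥ = 3R/2 = 12.47 J/(mol·K).
ΔU = (3.65)(12.47)(421 − 286) = 6145 J.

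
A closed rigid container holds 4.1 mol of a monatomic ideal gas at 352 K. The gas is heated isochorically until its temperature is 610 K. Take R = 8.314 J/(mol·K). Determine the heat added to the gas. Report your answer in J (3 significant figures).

Q ≈ 13200 J

Constant volume ⇒ W = 0, so Q = ΔU = nCᵥΔT with Cᵥ = 3R/2 = 12.47 J/(mol·K).
ΔU = (4.1)(12.47)(610 − 352) = 13192 J.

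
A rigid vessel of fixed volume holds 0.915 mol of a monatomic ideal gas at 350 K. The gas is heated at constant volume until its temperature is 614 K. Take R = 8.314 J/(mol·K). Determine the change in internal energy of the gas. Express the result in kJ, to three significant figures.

Constant volume ⇒ W = 0, so Q = ΔU = nCᵥΔT with Cᵥ = 3R/2 = 12.47 J/(mol·K).
ΔU = (0.915)(12.47)(614 − 350) = 3012 J.

ΔU ≈ 3.01 kJ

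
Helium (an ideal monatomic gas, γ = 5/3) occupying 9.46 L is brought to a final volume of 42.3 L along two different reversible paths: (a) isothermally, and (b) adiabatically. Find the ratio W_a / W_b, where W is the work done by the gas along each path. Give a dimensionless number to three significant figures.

Path (a) isothermal: W = P₁V₁ ln(V₂/V₁) → W_a/(P₁V₁) = 1.498.
Path (b) adiabatic: W = P₁V₁(1 − (V₁/V₂)^(γ−1))/(γ−1) → W_b/(P₁V₁) = 0.9473.
W_a / W_b = 1.498 / 0.9473 = 1.581.

W_a / W_b ≈ 1.58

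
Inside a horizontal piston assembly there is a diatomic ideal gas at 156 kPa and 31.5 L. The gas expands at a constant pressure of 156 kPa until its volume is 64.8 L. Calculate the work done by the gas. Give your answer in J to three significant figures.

Isobaric: W = P ΔV.
W = (156 kPa)(64.8 − 31.5 L) = (156)(33.3) = 5195 J.

W ≈ 5190 J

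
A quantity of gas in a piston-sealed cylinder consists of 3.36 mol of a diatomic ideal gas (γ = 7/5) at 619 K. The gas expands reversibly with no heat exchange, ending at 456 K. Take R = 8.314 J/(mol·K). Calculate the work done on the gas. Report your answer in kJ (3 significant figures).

W ≈ -11.4 kJ

Adiabatic ⇒ Q = 0, so W_by = −ΔU = nCᵥ(T₁ − T₂).
Cᵥ = 5R/2 = 20.79 J/(mol·K).
W = (3.36)(20.79)(619 − 456) = 11384 J.
Work on gas = −W_by = -11384 J.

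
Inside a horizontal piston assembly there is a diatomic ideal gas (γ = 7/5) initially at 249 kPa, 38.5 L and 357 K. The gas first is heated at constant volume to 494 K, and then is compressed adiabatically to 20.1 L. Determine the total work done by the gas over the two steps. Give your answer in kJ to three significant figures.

Step 1 (isochoric): W = 0 (constant volume).
After step 1: P = 344.6 kPa (V unchanged).
Step 2 (adiabatic): W = (P₁V₁ − P₂V₂)/(γ−1) = (13265 − 17204)/0.4 = -9846 J.
W_total = 0 − 9846 = -9846 J.

W_total ≈ -9.85 kJ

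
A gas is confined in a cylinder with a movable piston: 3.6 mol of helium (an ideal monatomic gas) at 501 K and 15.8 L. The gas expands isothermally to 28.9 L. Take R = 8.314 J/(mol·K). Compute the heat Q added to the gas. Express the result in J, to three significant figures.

Q ≈ 9050 J

Isothermal ⇒ ΔU = 0, so Q = W = nRT ln(V₂/V₁).
Q = (3.6)(8.314)(501) ln(28.9/15.8) = 14995 × 0.6038 = 9055 J.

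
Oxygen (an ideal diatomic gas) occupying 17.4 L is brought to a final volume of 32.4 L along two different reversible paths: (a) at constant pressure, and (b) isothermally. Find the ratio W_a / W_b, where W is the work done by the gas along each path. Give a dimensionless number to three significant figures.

Path (a) isobaric: W = P₁(V₂ − V₁) → W_a/(P₁V₁) = 0.8621.
Path (b) isothermal: W = P₁V₁ ln(V₂/V₁) → W_b/(P₁V₁) = 0.6217.
W_a / W_b = 0.8621 / 0.6217 = 1.387.

W_a / W_b ≈ 1.39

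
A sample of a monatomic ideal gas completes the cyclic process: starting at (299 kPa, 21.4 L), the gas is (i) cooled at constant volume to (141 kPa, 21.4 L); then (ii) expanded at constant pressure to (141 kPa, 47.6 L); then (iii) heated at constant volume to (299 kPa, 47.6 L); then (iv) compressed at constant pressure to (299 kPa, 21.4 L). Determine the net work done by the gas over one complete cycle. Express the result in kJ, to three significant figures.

W_net ≈ -4.14 kJ

Constant-volume legs do no work.
W(ii) = (141)(47.6 − 21.4) = 3694 J; W(iv) = (299)(21.4 − 47.6) = -7834 J.
W_net = 3694 − 7834 = -4140 J (the counter-clockwise enclosed area).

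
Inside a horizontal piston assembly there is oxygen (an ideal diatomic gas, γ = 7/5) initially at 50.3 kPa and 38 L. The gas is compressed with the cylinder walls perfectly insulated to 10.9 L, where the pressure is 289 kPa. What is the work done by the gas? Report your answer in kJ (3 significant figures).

Adiabatic: W = (P₁V₁ − P₂V₂)/(γ − 1) with γ = 7/5.
P₁V₁ = 1911 J, P₂V₂ = 3150 J.
W = (1911 − 3150) / 0.4 = -3097 J.

W ≈ -3.10 kJ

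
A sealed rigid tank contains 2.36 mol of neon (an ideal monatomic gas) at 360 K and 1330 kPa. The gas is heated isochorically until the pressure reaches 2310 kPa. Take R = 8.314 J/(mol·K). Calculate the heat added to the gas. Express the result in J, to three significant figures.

Q ≈ 7810 J

Constant volume ⇒ W = 0, so Q = ΔU = nCᵥΔT with Cᵥ = 3R/2 = 12.47 J/(mol·K).
At constant V, T₂/T₁ = P₂/P₁ ⇒ ΔT = T₁(P₂/P₁ − 1) = 360·(2310/1330 − 1) = 265.3 K.
ΔU = (2.36)(12.47)(265.3) = 7807 J.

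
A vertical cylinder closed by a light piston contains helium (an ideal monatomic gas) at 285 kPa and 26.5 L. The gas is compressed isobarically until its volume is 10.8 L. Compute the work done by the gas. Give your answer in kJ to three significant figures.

W ≈ -4.47 kJ

Isobaric: W = P ΔV.
W = (285 kPa)(10.8 − 26.5 L) = (285)(-15.7) = -4474 J.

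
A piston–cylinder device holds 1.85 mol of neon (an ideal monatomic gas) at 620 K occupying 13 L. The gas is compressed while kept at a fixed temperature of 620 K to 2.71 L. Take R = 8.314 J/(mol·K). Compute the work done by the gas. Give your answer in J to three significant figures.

Isothermal: W = nRT ln(V₂/V₁).
W = (1.85)(8.314)(620) × ln(2.71/13)
  = 9536 × -1.568
W_by_gas = -14953 J.

W ≈ -15000 J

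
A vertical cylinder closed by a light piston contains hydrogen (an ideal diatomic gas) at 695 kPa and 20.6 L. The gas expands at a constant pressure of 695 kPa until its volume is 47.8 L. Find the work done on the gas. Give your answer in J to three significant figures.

W ≈ -18900 J

Isobaric: W = P ΔV.
W = (695 kPa)(47.8 − 20.6 L) = (695)(27.2) = 18904 J.
Work on gas = −W_by = -18904 J.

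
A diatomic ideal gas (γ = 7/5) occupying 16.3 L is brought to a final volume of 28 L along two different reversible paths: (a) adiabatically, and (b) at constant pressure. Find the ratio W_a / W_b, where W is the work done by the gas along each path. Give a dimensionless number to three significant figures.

W_a / W_b ≈ 0.678

Path (a) adiabatic: W = P₁V₁(1 − (V₁/V₂)^(γ−1))/(γ−1) → W_a/(P₁V₁) = 0.4865.
Path (b) isobaric: W = P₁(V₂ − V₁) → W_b/(P₁V₁) = 0.7178.
W_a / W_b = 0.4865 / 0.7178 = 0.6778.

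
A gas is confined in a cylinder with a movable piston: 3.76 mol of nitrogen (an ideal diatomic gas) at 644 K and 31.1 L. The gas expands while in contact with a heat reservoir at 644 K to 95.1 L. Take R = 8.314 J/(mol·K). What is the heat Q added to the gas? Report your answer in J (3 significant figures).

Q ≈ 22500 J

Isothermal ⇒ ΔU = 0, so Q = W = nRT ln(V₂/V₁).
Q = (3.76)(8.314)(644) ln(95.1/31.1) = 20132 × 1.118 = 22502 J.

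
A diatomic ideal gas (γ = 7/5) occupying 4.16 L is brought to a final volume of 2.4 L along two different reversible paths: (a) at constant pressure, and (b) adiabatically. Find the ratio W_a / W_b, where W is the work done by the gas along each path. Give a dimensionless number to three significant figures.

Path (a) isobaric: W = P₁(V₂ − V₁) → W_a/(P₁V₁) = -0.4231.
Path (b) adiabatic: W = P₁V₁(1 − (V₁/V₂)^(γ−1))/(γ−1) → W_b/(P₁V₁) = -0.6152.
W_a / W_b = -0.4231 / -0.6152 = 0.6877.

W_a / W_b ≈ 0.688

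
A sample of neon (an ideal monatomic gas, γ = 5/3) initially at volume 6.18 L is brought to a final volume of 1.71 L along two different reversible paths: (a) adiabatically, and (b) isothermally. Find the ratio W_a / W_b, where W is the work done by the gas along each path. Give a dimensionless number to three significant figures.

W_a / W_b ≈ 1.58

Path (a) adiabatic: W = P₁V₁(1 − (V₁/V₂)^(γ−1))/(γ−1) → W_a/(P₁V₁) = -2.033.
Path (b) isothermal: W = P₁V₁ ln(V₂/V₁) → W_b/(P₁V₁) = -1.285.
W_a / W_b = -2.033 / -1.285 = 1.582.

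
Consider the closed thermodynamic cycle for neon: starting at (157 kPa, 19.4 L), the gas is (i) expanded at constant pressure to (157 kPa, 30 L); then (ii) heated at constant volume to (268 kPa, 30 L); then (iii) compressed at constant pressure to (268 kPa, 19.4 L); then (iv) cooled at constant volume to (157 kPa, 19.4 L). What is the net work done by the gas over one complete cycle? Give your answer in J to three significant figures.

W_net ≈ -1180 J

Constant-volume legs do no work.
W(i) = (157)(30 − 19.4) = 1664 J; W(iii) = (268)(19.4 − 30) = -2841 J.
W_net = 1664 − 2841 = -1177 J (the counter-clockwise enclosed area).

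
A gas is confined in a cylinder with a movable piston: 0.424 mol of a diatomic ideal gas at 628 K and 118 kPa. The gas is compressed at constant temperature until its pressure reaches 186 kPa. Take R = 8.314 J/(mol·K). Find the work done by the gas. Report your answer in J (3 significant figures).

W ≈ -1010 J

Isothermal process: W = nRT ln(V₂/V₁) = nRT ln(P₁/P₂).
W = (0.424)(8.314)(628) × ln(118/186)
  = 2214 × ln(0.6344) = 2214 × -0.4551
W_by_gas = -1007 J.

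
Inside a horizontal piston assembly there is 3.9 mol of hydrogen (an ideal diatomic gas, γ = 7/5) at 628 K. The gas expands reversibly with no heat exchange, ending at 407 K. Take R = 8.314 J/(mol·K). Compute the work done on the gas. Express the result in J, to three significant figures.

Adiabatic ⇒ Q = 0, so W_by = −ΔU = nCᵥ(T₁ − T₂).
Cᵥ = 5R/2 = 20.79 J/(mol·K).
W = (3.9)(20.79)(628 − 407) = 17915 J.
Work on gas = −W_by = -17915 J.

W ≈ -17900 J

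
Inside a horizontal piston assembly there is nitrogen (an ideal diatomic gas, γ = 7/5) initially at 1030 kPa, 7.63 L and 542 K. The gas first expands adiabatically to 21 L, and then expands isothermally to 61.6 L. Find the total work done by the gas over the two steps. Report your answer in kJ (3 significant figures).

W_total ≈ 12.2 kJ

Step 1 (adiabatic): W = (P₁V₁ − P₂V₂)/(γ−1) = (7859 − 5242)/0.4 = 6543 J.
After step 1: P = 249.6 kPa, V = 21 L, T = 361.5 K.
Step 2 (isothermal): W = P₁V₁ ln(V₂/V₁) = (5242) ln(61.6/21) = 5641 J.
W_total = 6543 + 5641 = 12184 J.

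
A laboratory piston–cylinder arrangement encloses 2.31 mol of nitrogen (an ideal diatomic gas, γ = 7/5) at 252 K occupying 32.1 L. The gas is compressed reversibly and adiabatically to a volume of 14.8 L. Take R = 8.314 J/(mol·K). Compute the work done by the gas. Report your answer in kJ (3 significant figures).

W ≈ -4.39 kJ

Adiabatic: TV^(γ−1) = const with γ = 7/5.
T₂ = T₁ (V₁/V₂)^(γ−1) = 252 × (32.1/14.8)^0.4 = 252 × 1.363 = 343.5 K.
W_by = nCᵥ(T₁ − T₂) = (2.31)(20.79)(252 − 343.5) = -4392 J.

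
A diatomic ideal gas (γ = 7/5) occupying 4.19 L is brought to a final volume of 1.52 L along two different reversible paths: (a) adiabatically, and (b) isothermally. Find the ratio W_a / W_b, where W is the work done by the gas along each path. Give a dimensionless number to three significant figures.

W_a / W_b ≈ 1.23

Path (a) adiabatic: W = P₁V₁(1 − (V₁/V₂)^(γ−1))/(γ−1) → W_a/(P₁V₁) = -1.25.
Path (b) isothermal: W = P₁V₁ ln(V₂/V₁) → W_b/(P₁V₁) = -1.014.
W_a / W_b = -1.25 / -1.014 = 1.233.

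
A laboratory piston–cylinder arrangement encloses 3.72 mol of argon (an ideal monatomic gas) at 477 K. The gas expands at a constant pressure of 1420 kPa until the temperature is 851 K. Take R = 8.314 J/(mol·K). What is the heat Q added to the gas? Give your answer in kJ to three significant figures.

Isobaric: W = nRΔT = (3.72)(8.314)(374) = 11567 J.
ΔU = nCᵥΔT with Cᵥ = 3R/2: ΔU = (3.72)(12.47)(374) = 17351 J.
Q = ΔU + W = 17351 + 11567 = 28918 J.

Q ≈ 28.9 kJ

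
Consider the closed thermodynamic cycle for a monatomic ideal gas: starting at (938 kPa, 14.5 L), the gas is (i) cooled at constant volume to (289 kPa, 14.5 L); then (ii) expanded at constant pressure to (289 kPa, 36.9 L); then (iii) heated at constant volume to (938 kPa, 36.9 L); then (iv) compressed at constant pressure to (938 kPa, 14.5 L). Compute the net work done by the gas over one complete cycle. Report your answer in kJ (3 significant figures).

Constant-volume legs do no work.
W(ii) = (289)(36.9 − 14.5) = 6474 J; W(iv) = (938)(14.5 − 36.9) = -21011 J.
W_net = 6474 − 21011 = -14538 J (the counter-clockwise enclosed area).

W_net ≈ -14.5 kJ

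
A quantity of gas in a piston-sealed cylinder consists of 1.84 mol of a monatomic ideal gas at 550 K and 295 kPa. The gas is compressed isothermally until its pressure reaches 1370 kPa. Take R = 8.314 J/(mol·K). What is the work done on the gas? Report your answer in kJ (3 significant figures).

W ≈ 12.9 kJ

Isothermal process: W = nRT ln(V₂/V₁) = nRT ln(P₁/P₂).
W = (1.84)(8.314)(550) × ln(295/1370)
  = 8414 × ln(0.2153) = 8414 × -1.536
W_by_gas = -12920 J; work on gas = −W_by = 12920 J.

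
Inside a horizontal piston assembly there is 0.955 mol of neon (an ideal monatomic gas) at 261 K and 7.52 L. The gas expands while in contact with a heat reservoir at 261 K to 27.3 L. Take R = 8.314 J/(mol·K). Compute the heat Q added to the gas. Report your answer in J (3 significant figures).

Isothermal ⇒ ΔU = 0, so Q = W = nRT ln(V₂/V₁).
Q = (0.955)(8.314)(261) ln(27.3/7.52) = 2072 × 1.289 = 2672 J.

Q ≈ 2670 J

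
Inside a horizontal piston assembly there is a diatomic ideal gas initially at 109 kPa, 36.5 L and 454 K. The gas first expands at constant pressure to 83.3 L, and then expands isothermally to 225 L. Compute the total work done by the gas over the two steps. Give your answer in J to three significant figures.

W_total ≈ 14100 J

Step 1 (isobaric): W = PΔV = (109 kPa)(83.3 − 36.5 L) = 5101 J.
After step 1: P = 109 kPa, V = 83.3 L, T = 1036 K.
Step 2 (isothermal): W = P₁V₁ ln(V₂/V₁) = (9080) ln(225/83.3) = 9022 J.
W_total = 5101 + 9022 = 14123 J.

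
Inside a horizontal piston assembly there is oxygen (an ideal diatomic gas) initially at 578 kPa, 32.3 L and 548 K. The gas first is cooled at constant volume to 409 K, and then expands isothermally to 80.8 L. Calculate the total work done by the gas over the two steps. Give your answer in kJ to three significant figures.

W_total ≈ 12.8 kJ

Step 1 (isochoric): W = 0 (constant volume).
After step 1: P = 431.4 kPa (V unchanged).
Step 2 (isothermal): W = P₁V₁ ln(V₂/V₁) = (13934) ln(80.8/32.3) = 12776 J.
W_total = 0 + 12776 = 12776 J.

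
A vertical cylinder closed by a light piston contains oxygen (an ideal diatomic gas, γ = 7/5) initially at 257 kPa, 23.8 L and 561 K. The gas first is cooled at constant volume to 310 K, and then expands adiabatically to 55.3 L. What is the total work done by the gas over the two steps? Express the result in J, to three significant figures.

Step 1 (isochoric): W = 0 (constant volume).
After step 1: P = 142 kPa (V unchanged).
Step 2 (adiabatic): W = (P₁V₁ − P₂V₂)/(γ−1) = (3380 − 2412)/0.4 = 2419 J.
W_total = 0 + 2419 = 2419 J.

W_total ≈ 2420 J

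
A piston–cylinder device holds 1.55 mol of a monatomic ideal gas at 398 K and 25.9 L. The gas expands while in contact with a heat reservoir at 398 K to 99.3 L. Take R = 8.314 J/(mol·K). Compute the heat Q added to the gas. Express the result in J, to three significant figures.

Q ≈ 6890 J

Isothermal ⇒ ΔU = 0, so Q = W = nRT ln(V₂/V₁).
Q = (1.55)(8.314)(398) ln(99.3/25.9) = 5129 × 1.344 = 6893 J.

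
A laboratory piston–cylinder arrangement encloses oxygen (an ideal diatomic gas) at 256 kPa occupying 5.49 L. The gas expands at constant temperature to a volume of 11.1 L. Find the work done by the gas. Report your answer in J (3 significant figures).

Isothermal: W = nRT ln(V₂/V₁) = P₁V₁ ln(V₂/V₁).
P₁V₁ = (256 kPa)(5.49 L) = 1405 J.
W = 1405 × ln(11.1/5.49) = 1405 × 0.704
W_by_gas = 989.5 J.

W ≈ 989 J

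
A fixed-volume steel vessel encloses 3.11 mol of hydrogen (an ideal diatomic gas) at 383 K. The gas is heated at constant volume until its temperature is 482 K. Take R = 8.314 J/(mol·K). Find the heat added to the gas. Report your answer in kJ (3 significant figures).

Constant volume ⇒ W = 0, so Q = ΔU = nCᵥΔT with Cᵥ = 5R/2 = 20.79 J/(mol·K).
ΔU = (3.11)(20.79)(482 − 383) = 6399 J.

Q ≈ 6.40 kJ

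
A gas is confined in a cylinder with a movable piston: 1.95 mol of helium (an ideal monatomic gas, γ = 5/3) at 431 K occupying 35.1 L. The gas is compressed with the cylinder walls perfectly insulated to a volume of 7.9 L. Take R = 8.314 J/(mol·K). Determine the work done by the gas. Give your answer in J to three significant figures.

Adiabatic: TV^(γ−1) = const with γ = 5/3.
T₂ = T₁ (V₁/V₂)^(γ−1) = 431 × (35.1/7.9)^0.667 = 431 × 2.703 = 1165 K.
W_by = nCᵥ(T₁ − T₂) = (1.95)(12.47)(431 − 1165) = -17846 J.

W ≈ -17800 J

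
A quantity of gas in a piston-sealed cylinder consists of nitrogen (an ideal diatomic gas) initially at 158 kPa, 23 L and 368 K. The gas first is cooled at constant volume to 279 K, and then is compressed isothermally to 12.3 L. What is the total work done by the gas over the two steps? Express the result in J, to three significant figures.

W_total ≈ -1720 J

Step 1 (isochoric): W = 0 (constant volume).
After step 1: P = 119.8 kPa (V unchanged).
Step 2 (isothermal): W = P₁V₁ ln(V₂/V₁) = (2755) ln(12.3/23) = -1724 J.
W_total = 0 − 1724 = -1724 J.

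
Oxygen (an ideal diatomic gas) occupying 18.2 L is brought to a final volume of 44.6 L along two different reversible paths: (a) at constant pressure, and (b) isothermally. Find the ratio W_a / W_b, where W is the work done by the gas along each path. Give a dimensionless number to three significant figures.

Path (a) isobaric: W = P₁(V₂ − V₁) → W_a/(P₁V₁) = 1.451.
Path (b) isothermal: W = P₁V₁ ln(V₂/V₁) → W_b/(P₁V₁) = 0.8963.
W_a / W_b = 1.451 / 0.8963 = 1.618.

W_a / W_b ≈ 1.62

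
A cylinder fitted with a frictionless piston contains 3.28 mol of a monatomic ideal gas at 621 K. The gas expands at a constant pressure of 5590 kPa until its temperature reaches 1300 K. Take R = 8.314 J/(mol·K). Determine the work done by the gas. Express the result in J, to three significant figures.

W ≈ 18500 J

Isobaric: W = P ΔV = nR ΔT.
W = (3.28)(8.314)(1300 − 621) = 18516 J.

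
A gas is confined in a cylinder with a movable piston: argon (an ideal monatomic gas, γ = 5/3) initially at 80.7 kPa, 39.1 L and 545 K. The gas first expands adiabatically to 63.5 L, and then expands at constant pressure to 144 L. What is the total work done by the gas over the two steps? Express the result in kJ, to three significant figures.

Step 1 (adiabatic): W = (P₁V₁ − P₂V₂)/(γ−1) = (3155 − 2284)/0.667 = 1307 J.
After step 1: P = 35.96 kPa, V = 63.5 L, T = 394.5 K.
Step 2 (isobaric): W = PΔV = (35.96 kPa)(144 − 63.5 L) = 2895 J.
W_total = 1307 + 2895 = 4203 J.

W_total ≈ 4.20 kJ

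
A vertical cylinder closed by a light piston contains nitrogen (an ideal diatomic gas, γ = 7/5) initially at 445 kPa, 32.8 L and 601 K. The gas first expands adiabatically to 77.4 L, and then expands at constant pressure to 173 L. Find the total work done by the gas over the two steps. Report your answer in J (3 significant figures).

Step 1 (adiabatic): W = (P₁V₁ − P₂V₂)/(γ−1) = (14596 − 10353)/0.4 = 10606 J.
After step 1: P = 133.8 kPa, V = 77.4 L, T = 426.3 K.
Step 2 (isobaric): W = PΔV = (133.8 kPa)(173 − 77.4 L) = 12788 J.
W_total = 10606 + 12788 = 23394 J.

W_total ≈ 23400 J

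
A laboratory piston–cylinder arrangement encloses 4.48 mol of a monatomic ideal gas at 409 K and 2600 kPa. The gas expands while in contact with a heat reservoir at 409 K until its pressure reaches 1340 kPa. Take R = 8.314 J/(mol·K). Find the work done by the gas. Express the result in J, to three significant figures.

W ≈ 10100 J

Isothermal process: W = nRT ln(V₂/V₁) = nRT ln(P₁/P₂).
W = (4.48)(8.314)(409) × ln(2600/1340)
  = 15234 × ln(1.94) = 15234 × 0.6628
W_by_gas = 10098 J.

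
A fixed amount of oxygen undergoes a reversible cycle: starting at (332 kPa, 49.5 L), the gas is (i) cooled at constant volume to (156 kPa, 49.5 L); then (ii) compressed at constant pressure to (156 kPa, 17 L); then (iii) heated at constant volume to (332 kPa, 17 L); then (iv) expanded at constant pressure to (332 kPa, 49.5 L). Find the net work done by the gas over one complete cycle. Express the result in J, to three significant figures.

Constant-volume legs do no work.
W(ii) = (156)(17 − 49.5) = -5070 J; W(iv) = (332)(49.5 − 17) = 10790 J.
W_net = -5070 + 10790 = 5720 J (the clockwise enclosed area).

W_net ≈ 5720 J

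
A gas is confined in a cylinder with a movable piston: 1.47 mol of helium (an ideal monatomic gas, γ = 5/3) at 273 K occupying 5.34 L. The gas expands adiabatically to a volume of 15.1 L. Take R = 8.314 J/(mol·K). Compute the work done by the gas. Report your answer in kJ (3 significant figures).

W ≈ 2.50 kJ

Adiabatic: TV^(γ−1) = const with γ = 5/3.
T₂ = T₁ (V₁/V₂)^(γ−1) = 273 × (5.34/15.1)^0.667 = 273 × 0.5001 = 136.5 K.
W_by = nCᵥ(T₁ − T₂) = (1.47)(12.47)(273 − 136.5) = 2502 J.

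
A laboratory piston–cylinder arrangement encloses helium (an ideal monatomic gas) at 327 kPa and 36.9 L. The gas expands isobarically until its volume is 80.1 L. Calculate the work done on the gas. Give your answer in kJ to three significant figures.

W ≈ -14.1 kJ

Isobaric: W = P ΔV.
W = (327 kPa)(80.1 − 36.9 L) = (327)(43.2) = 14126 J.
Work on gas = −W_by = -14126 J.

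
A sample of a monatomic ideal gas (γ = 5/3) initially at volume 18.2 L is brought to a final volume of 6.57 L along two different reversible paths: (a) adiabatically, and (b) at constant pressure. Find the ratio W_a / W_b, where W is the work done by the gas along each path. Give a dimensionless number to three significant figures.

W_a / W_b ≈ 2.28

Path (a) adiabatic: W = P₁V₁(1 − (V₁/V₂)^(γ−1))/(γ−1) → W_a/(P₁V₁) = -1.459.
Path (b) isobaric: W = P₁(V₂ − V₁) → W_b/(P₁V₁) = -0.639.
W_a / W_b = -1.459 / -0.639 = 2.283.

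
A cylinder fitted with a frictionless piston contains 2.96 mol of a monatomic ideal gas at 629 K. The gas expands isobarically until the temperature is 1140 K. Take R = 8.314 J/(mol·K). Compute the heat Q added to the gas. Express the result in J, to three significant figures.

Q ≈ 31400 J

Isobaric: W = nRΔT = (2.96)(8.314)(511) = 12575 J.
ΔU = nCᵥΔT with Cᵥ = 3R/2: ΔU = (2.96)(12.47)(511) = 18863 J.
Q = ΔU + W = 18863 + 12575 = 31439 J.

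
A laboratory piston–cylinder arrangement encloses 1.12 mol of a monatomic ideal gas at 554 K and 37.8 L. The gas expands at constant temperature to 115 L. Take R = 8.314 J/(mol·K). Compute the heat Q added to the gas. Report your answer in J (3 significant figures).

Q ≈ 5740 J

Isothermal ⇒ ΔU = 0, so Q = W = nRT ln(V₂/V₁).
Q = (1.12)(8.314)(554) ln(115/37.8) = 5159 × 1.113 = 5740 J.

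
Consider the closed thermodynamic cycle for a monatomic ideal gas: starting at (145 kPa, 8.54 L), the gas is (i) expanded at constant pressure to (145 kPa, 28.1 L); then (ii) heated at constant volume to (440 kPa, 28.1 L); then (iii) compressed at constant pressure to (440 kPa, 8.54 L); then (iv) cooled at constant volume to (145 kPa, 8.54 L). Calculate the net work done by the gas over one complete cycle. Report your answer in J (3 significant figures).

Constant-volume legs do no work.
W(i) = (145)(28.1 − 8.54) = 2836 J; W(iii) = (440)(8.54 − 28.1) = -8606 J.
W_net = 2836 − 8606 = -5770 J (the counter-clockwise enclosed area).

W_net ≈ -5770 J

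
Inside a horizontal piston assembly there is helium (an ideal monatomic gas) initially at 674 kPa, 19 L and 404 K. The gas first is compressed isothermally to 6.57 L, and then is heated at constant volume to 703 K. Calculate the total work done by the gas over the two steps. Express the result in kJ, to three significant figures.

W_total ≈ -13.6 kJ

Step 1 (isothermal): W = P₁V₁ ln(V₂/V₁) = (12806) ln(6.57/19) = -13599 J.
Step 2 (isochoric): W = 0 (constant volume).
W_total = -13599 + 0 = -13599 J.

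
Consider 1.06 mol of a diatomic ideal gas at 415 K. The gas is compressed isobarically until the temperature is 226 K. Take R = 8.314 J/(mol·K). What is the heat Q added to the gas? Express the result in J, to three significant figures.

Q ≈ -5830 J

Isobaric: W = nRΔT = (1.06)(8.314)(-189) = -1666 J.
ΔU = nCᵥΔT with Cᵥ = 5R/2: ΔU = (1.06)(20.79)(-189) = -4164 J.
Q = ΔU + W = -4164 − 1666 = -5830 J.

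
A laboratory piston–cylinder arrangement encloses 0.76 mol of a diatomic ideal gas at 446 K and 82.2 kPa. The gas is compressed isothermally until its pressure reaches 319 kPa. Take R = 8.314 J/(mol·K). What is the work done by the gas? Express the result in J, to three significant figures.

Isothermal process: W = nRT ln(V₂/V₁) = nRT ln(P₁/P₂).
W = (0.76)(8.314)(446) × ln(82.2/319)
  = 2818 × ln(0.2577) = 2818 × -1.356
W_by_gas = -3821 J.

W ≈ -3820 J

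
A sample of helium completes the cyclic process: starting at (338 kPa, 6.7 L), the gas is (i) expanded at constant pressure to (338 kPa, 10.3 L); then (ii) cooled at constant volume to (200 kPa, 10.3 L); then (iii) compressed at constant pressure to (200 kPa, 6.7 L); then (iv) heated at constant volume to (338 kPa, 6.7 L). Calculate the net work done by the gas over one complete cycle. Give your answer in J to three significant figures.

W_net ≈ 497 J

Constant-volume legs do no work.
W(i) = (338)(10.3 − 6.7) = 1217 J; W(iii) = (200)(6.7 − 10.3) = -720 J.
W_net = 1217 − 720 = 496.8 J (the clockwise enclosed area).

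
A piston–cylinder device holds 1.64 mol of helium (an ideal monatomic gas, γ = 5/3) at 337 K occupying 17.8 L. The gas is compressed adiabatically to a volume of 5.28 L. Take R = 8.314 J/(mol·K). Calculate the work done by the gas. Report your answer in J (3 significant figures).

W ≈ -8600 J

Adiabatic: TV^(γ−1) = const with γ = 5/3.
T₂ = T₁ (V₁/V₂)^(γ−1) = 337 × (17.8/5.28)^0.667 = 337 × 2.248 = 757.7 K.
W_by = nCᵥ(T₁ − T₂) = (1.64)(12.47)(337 − 757.7) = -8604 J.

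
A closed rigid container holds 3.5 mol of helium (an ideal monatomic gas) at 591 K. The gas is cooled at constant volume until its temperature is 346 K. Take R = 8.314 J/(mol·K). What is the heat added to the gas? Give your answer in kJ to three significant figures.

Constant volume ⇒ W = 0, so Q = ΔU = nCᵥΔT with Cᵥ = 3R/2 = 12.47 J/(mol·K).
ΔU = (3.5)(12.47)(346 − 591) = -10694 J.

Q ≈ -10.7 kJ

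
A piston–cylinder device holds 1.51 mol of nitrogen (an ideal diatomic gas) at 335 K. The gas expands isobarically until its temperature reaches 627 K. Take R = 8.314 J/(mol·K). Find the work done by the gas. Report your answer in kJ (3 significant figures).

Isobaric: W = P ΔV = nR ΔT.
W = (1.51)(8.314)(627 − 335) = 3666 J.

W ≈ 3.67 kJ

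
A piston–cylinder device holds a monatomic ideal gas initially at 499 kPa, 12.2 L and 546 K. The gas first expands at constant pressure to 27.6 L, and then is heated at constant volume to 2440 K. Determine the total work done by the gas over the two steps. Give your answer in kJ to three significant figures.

Step 1 (isobaric): W = PΔV = (499 kPa)(27.6 − 12.2 L) = 7685 J.
Step 2 (isochoric): W = 0 (constant volume).
W_total = 7685 + 0 = 7685 J.

W_total ≈ 7.68 kJ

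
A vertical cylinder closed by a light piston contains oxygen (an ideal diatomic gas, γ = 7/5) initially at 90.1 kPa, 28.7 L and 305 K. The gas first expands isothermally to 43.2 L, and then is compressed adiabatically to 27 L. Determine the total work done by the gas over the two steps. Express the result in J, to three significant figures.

W_total ≈ -280 J

Step 1 (isothermal): W = P₁V₁ ln(V₂/V₁) = (2586) ln(43.2/28.7) = 1057 J.
After step 1: P = 59.86 kPa, V = 43.2 L, T = 305 K.
Step 2 (adiabatic): W = (P₁V₁ − P₂V₂)/(γ−1) = (2586 − 3121)/0.4 = -1337 J.
W_total = 1057 − 1337 = -279.6 J.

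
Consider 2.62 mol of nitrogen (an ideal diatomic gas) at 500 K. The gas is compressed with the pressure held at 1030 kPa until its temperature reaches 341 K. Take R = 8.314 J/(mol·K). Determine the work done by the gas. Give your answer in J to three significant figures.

W ≈ -3460 J

Isobaric: W = P ΔV = nR ΔT.
W = (2.62)(8.314)(341 − 500) = -3463 J.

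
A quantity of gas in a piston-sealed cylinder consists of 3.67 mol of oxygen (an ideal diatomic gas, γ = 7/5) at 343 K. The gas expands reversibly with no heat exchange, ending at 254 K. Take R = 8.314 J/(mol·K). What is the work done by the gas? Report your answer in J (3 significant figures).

Adiabatic ⇒ Q = 0, so W_by = −ΔU = nCᵥ(T₁ − T₂).
Cᵥ = 5R/2 = 20.79 J/(mol·K).
W = (3.67)(20.79)(343 − 254) = 6789 J.

W ≈ 6790 J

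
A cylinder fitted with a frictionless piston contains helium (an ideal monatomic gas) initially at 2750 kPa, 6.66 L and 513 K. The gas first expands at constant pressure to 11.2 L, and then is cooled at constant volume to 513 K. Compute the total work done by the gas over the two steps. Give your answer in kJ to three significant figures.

Step 1 (isobaric): W = PΔV = (2750 kPa)(11.2 − 6.66 L) = 12485 J.
Step 2 (isochoric): W = 0 (constant volume).
W_total = 12485 + 0 = 12485 J.

W_total ≈ 12.5 kJ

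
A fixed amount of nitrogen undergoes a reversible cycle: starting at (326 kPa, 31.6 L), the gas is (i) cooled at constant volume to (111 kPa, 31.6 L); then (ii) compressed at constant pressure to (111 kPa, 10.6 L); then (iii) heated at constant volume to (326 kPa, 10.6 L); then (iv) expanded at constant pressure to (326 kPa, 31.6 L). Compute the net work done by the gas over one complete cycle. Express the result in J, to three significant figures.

Constant-volume legs do no work.
W(ii) = (111)(10.6 − 31.6) = -2331 J; W(iv) = (326)(31.6 − 10.6) = 6846 J.
W_net = -2331 + 6846 = 4515 J (the clockwise enclosed area).

W_net ≈ 4520 J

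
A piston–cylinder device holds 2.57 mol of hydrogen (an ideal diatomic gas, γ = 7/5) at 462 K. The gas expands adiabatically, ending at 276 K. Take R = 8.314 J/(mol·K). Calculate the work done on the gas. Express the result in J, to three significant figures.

Adiabatic ⇒ Q = 0, so W_by = −ΔU = nCᵥ(T₁ − T₂).
Cᵥ = 5R/2 = 20.79 J/(mol·K).
W = (2.57)(20.79)(462 − 276) = 9936 J.
Work on gas = −W_by = -9936 J.

W ≈ -9940 J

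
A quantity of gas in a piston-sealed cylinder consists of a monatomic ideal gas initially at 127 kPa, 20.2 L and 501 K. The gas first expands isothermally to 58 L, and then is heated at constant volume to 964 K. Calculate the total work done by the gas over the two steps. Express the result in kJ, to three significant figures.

Step 1 (isothermal): W = P₁V₁ ln(V₂/V₁) = (2565) ln(58/20.2) = 2706 J.
Step 2 (isochoric): W = 0 (constant volume).
W_total = 2706 + 0 = 2706 J.

W_total ≈ 2.71 kJ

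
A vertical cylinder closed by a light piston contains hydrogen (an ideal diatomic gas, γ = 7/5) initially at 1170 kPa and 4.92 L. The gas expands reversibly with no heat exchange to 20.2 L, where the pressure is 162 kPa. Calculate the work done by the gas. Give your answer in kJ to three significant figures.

W ≈ 6.21 kJ

Adiabatic: W = (P₁V₁ − P₂V₂)/(γ − 1) with γ = 7/5.
P₁V₁ = 5756 J, P₂V₂ = 3272 J.
W = (5756 − 3272) / 0.4 = 6210 J.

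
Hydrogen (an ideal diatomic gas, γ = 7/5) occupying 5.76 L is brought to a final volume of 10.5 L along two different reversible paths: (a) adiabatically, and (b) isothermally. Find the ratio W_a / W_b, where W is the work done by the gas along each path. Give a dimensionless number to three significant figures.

Path (a) adiabatic: W = P₁V₁(1 − (V₁/V₂)^(γ−1))/(γ−1) → W_a/(P₁V₁) = 0.5338.
Path (b) isothermal: W = P₁V₁ ln(V₂/V₁) → W_b/(P₁V₁) = 0.6004.
W_a / W_b = 0.5338 / 0.6004 = 0.889.

W_a / W_b ≈ 0.889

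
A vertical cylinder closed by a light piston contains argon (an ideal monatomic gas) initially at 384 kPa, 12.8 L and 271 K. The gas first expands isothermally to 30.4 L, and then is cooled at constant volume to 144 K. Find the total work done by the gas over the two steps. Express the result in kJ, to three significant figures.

Step 1 (isothermal): W = P₁V₁ ln(V₂/V₁) = (4915) ln(30.4/12.8) = 4252 J.
Step 2 (isochoric): W = 0 (constant volume).
W_total = 4252 + 0 = 4252 J.

W_total ≈ 4.25 kJ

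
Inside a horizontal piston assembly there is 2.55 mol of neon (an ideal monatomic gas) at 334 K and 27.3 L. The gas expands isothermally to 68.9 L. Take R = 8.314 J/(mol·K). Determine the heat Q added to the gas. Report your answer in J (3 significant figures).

Q ≈ 6560 J

Isothermal ⇒ ΔU = 0, so Q = W = nRT ln(V₂/V₁).
Q = (2.55)(8.314)(334) ln(68.9/27.3) = 7081 × 0.9258 = 6555 J.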